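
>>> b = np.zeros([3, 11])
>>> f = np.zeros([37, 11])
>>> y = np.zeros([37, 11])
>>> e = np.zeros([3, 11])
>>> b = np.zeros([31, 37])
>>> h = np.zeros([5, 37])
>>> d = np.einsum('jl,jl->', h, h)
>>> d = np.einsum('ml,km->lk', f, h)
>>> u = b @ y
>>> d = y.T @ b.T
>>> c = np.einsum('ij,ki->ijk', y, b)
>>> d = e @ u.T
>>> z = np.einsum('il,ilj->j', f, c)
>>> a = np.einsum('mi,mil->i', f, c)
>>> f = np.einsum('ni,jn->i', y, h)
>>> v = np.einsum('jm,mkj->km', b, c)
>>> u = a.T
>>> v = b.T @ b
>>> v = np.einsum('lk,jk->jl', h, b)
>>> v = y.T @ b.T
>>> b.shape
(31, 37)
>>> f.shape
(11,)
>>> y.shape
(37, 11)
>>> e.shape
(3, 11)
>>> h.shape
(5, 37)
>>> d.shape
(3, 31)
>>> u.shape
(11,)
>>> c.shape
(37, 11, 31)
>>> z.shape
(31,)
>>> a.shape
(11,)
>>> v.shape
(11, 31)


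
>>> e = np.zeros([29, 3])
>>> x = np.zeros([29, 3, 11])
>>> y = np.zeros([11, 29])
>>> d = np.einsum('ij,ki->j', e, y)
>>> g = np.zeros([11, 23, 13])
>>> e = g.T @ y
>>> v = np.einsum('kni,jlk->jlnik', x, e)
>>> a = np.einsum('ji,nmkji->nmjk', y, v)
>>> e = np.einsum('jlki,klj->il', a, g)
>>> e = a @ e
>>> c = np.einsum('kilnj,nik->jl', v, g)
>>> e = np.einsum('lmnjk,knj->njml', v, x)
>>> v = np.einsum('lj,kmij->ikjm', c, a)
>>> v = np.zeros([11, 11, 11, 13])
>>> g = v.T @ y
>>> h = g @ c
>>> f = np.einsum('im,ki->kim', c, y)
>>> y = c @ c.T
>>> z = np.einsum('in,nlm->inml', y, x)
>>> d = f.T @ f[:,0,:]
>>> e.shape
(3, 11, 23, 13)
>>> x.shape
(29, 3, 11)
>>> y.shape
(29, 29)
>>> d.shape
(3, 29, 3)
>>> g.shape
(13, 11, 11, 29)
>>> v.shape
(11, 11, 11, 13)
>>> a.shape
(13, 23, 11, 3)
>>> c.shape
(29, 3)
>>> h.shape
(13, 11, 11, 3)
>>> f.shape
(11, 29, 3)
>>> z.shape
(29, 29, 11, 3)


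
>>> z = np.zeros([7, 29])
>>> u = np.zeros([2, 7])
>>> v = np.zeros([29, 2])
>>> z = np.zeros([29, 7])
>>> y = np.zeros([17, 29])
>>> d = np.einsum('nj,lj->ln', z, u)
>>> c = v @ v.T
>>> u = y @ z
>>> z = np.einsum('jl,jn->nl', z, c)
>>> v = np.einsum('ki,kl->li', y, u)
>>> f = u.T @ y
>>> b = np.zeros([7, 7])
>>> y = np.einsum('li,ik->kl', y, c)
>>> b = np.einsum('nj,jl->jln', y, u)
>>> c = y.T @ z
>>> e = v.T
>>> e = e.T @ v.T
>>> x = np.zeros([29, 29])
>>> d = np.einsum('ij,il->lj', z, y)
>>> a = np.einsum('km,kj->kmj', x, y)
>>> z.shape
(29, 7)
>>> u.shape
(17, 7)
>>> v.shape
(7, 29)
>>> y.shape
(29, 17)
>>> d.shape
(17, 7)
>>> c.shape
(17, 7)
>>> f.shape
(7, 29)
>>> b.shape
(17, 7, 29)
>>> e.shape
(7, 7)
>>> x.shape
(29, 29)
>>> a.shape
(29, 29, 17)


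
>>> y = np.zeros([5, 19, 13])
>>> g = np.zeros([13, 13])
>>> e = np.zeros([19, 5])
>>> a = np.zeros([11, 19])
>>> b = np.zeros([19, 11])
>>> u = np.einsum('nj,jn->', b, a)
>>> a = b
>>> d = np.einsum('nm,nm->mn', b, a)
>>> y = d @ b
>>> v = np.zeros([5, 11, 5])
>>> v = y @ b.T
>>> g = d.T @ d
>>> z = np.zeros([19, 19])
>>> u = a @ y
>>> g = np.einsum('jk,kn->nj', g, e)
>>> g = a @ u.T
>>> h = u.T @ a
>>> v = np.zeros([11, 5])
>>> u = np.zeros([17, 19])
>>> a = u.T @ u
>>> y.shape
(11, 11)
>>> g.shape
(19, 19)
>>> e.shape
(19, 5)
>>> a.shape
(19, 19)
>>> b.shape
(19, 11)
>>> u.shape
(17, 19)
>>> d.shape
(11, 19)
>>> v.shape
(11, 5)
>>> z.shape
(19, 19)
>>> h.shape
(11, 11)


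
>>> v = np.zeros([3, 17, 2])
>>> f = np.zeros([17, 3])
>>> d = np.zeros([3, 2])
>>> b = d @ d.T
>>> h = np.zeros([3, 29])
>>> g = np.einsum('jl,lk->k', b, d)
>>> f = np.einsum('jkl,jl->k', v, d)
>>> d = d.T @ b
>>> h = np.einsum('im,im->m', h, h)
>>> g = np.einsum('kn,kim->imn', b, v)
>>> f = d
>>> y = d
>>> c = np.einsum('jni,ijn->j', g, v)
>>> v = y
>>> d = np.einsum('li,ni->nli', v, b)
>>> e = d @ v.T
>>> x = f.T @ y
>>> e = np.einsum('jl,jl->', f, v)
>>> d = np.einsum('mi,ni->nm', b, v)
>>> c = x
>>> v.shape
(2, 3)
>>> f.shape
(2, 3)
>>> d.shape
(2, 3)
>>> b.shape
(3, 3)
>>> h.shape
(29,)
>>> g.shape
(17, 2, 3)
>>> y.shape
(2, 3)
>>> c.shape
(3, 3)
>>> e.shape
()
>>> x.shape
(3, 3)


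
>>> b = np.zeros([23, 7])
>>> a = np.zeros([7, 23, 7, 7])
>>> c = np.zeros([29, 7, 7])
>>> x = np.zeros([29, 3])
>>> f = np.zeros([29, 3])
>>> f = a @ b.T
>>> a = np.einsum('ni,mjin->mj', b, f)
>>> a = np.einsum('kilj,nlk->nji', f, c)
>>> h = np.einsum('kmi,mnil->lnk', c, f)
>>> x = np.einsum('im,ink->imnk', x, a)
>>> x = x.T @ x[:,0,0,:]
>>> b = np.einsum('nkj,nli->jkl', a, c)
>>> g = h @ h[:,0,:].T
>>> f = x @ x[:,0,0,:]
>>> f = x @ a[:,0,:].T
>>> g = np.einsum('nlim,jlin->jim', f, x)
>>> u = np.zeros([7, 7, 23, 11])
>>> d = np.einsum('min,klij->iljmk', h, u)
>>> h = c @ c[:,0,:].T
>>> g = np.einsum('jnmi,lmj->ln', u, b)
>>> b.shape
(23, 23, 7)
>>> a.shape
(29, 23, 23)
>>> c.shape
(29, 7, 7)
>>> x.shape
(23, 23, 3, 23)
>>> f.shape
(23, 23, 3, 29)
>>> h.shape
(29, 7, 29)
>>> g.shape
(23, 7)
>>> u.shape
(7, 7, 23, 11)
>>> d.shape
(23, 7, 11, 23, 7)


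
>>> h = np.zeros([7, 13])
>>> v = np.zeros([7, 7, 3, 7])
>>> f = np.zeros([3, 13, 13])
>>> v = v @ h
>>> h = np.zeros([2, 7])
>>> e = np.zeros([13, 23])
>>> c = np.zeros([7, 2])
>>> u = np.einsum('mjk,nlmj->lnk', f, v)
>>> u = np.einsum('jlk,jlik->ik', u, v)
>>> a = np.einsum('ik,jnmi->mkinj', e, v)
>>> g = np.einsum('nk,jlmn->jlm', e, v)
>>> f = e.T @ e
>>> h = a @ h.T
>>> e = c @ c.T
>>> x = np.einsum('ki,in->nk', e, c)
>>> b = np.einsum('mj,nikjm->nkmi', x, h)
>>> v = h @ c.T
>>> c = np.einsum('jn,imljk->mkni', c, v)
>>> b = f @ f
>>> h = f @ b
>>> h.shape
(23, 23)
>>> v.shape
(3, 23, 13, 7, 7)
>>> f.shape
(23, 23)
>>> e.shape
(7, 7)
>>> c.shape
(23, 7, 2, 3)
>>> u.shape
(3, 13)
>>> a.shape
(3, 23, 13, 7, 7)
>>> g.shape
(7, 7, 3)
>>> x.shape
(2, 7)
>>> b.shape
(23, 23)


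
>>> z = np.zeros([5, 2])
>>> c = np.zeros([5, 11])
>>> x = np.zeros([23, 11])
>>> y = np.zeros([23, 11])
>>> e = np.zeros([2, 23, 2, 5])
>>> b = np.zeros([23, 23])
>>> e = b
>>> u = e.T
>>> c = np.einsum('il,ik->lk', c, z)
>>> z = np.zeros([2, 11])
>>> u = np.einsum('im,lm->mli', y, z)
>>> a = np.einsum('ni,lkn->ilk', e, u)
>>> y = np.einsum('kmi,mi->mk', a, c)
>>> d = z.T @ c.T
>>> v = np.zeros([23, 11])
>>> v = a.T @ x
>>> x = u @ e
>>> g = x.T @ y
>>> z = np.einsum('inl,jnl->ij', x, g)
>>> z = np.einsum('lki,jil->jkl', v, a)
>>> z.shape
(23, 11, 2)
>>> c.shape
(11, 2)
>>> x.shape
(11, 2, 23)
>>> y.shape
(11, 23)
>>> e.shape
(23, 23)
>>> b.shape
(23, 23)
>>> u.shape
(11, 2, 23)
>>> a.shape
(23, 11, 2)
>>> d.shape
(11, 11)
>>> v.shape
(2, 11, 11)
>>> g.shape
(23, 2, 23)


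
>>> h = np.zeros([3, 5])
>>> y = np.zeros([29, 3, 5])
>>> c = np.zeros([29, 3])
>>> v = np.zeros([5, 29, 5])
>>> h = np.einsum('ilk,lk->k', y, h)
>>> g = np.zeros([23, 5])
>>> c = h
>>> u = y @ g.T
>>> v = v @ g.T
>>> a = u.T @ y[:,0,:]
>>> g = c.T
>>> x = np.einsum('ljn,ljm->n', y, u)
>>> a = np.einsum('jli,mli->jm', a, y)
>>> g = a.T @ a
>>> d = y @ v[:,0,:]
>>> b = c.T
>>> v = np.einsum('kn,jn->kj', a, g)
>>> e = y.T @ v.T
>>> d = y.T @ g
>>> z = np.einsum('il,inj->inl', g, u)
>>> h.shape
(5,)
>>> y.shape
(29, 3, 5)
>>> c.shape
(5,)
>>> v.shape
(23, 29)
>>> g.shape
(29, 29)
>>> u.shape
(29, 3, 23)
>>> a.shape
(23, 29)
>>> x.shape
(5,)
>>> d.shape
(5, 3, 29)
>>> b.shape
(5,)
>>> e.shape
(5, 3, 23)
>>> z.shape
(29, 3, 29)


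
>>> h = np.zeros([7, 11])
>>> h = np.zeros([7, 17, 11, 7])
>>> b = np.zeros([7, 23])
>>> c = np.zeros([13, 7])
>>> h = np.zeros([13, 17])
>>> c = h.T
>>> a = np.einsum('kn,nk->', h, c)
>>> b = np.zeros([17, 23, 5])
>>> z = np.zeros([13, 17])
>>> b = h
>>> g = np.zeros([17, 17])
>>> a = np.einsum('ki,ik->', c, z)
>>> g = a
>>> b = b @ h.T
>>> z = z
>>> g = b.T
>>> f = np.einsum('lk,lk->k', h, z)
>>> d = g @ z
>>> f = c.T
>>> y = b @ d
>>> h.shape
(13, 17)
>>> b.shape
(13, 13)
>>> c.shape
(17, 13)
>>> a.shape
()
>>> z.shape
(13, 17)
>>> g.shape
(13, 13)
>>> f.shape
(13, 17)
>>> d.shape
(13, 17)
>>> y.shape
(13, 17)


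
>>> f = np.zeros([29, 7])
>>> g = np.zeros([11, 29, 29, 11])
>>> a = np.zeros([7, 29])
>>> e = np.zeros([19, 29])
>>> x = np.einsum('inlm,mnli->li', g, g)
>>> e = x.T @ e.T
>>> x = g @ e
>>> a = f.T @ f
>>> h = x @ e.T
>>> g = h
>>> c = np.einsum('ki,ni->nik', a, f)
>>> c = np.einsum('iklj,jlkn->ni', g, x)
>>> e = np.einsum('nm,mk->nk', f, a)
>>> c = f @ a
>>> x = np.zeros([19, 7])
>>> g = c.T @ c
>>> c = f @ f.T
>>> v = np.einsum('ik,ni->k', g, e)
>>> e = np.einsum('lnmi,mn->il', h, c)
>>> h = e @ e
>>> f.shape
(29, 7)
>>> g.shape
(7, 7)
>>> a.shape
(7, 7)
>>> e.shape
(11, 11)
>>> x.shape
(19, 7)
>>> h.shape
(11, 11)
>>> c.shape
(29, 29)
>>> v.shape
(7,)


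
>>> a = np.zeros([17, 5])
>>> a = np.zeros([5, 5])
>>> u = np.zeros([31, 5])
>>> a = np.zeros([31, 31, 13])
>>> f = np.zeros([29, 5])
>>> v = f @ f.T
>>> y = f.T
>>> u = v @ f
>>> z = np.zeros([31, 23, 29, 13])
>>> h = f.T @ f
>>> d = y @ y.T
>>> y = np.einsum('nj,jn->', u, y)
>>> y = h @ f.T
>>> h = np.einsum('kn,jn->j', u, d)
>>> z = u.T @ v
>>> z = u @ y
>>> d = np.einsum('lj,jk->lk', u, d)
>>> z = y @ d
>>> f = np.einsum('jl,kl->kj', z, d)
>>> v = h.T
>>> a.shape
(31, 31, 13)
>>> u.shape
(29, 5)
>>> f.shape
(29, 5)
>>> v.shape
(5,)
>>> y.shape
(5, 29)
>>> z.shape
(5, 5)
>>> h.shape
(5,)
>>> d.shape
(29, 5)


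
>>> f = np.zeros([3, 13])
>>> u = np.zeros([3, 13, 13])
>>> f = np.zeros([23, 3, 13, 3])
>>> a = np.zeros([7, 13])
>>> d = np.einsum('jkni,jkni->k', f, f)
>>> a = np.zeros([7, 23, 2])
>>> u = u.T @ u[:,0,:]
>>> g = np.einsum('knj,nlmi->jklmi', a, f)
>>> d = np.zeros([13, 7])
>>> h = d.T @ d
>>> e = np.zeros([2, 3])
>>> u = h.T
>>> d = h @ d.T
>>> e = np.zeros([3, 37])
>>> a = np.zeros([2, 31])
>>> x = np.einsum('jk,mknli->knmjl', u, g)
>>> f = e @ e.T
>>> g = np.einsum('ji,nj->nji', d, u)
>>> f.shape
(3, 3)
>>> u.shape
(7, 7)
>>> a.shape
(2, 31)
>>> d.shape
(7, 13)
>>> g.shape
(7, 7, 13)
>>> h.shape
(7, 7)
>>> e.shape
(3, 37)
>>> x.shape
(7, 3, 2, 7, 13)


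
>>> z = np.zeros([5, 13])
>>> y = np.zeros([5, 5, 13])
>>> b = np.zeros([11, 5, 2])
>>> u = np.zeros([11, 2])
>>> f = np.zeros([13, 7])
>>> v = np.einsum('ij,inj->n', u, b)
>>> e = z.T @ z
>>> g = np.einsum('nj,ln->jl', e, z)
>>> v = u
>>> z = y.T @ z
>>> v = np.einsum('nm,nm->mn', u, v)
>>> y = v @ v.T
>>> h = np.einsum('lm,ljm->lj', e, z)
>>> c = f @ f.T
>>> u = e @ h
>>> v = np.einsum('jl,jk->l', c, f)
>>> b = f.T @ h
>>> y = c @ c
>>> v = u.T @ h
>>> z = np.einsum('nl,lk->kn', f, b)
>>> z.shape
(5, 13)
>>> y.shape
(13, 13)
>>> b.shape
(7, 5)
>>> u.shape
(13, 5)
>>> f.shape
(13, 7)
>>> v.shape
(5, 5)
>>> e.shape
(13, 13)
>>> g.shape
(13, 5)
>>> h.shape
(13, 5)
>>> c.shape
(13, 13)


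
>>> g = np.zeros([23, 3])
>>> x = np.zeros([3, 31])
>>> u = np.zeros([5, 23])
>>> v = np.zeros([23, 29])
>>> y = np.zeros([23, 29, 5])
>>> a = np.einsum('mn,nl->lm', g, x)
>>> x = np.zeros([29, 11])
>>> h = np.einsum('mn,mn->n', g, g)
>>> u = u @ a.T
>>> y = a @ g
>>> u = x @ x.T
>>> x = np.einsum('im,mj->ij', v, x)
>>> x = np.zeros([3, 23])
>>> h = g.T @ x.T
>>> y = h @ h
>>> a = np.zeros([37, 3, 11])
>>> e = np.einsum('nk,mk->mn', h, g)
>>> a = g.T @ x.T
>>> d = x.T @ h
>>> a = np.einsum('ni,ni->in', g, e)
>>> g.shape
(23, 3)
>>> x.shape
(3, 23)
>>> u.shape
(29, 29)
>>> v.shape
(23, 29)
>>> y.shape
(3, 3)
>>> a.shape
(3, 23)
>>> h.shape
(3, 3)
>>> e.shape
(23, 3)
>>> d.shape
(23, 3)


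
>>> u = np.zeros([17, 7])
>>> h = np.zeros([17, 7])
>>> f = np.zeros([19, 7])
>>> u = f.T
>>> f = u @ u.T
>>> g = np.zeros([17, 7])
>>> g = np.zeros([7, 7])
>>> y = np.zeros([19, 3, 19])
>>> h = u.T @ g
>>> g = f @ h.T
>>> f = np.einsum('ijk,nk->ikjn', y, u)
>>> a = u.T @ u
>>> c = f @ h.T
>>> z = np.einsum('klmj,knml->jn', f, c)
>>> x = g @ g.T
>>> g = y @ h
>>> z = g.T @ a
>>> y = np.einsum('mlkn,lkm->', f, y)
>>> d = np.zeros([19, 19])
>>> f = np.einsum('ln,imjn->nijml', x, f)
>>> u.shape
(7, 19)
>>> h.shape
(19, 7)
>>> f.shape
(7, 19, 3, 19, 7)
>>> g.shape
(19, 3, 7)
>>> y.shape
()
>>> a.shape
(19, 19)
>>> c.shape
(19, 19, 3, 19)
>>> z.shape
(7, 3, 19)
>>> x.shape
(7, 7)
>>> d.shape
(19, 19)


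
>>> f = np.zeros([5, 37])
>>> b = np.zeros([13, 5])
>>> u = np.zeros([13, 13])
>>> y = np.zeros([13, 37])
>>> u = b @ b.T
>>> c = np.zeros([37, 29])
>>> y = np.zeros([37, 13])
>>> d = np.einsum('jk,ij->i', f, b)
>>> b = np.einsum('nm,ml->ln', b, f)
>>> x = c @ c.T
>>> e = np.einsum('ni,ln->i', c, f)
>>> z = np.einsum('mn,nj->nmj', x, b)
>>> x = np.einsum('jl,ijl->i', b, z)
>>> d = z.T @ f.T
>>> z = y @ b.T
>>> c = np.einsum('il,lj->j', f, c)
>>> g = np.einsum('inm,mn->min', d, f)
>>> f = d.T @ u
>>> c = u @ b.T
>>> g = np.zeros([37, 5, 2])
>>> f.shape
(5, 37, 13)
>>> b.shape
(37, 13)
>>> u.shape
(13, 13)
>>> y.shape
(37, 13)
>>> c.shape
(13, 37)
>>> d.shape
(13, 37, 5)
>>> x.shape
(37,)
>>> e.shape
(29,)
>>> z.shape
(37, 37)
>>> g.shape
(37, 5, 2)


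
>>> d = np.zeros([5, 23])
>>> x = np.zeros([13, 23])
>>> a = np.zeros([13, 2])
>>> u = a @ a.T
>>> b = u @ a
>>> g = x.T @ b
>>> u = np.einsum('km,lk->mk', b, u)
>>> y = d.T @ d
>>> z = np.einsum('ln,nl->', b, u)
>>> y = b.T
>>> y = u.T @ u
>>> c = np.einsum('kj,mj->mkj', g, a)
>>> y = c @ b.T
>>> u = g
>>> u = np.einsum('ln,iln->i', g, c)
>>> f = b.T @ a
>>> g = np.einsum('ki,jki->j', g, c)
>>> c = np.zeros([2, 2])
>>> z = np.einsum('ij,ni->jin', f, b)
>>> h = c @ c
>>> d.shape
(5, 23)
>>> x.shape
(13, 23)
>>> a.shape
(13, 2)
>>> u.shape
(13,)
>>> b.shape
(13, 2)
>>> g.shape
(13,)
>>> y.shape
(13, 23, 13)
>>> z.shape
(2, 2, 13)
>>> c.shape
(2, 2)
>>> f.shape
(2, 2)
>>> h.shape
(2, 2)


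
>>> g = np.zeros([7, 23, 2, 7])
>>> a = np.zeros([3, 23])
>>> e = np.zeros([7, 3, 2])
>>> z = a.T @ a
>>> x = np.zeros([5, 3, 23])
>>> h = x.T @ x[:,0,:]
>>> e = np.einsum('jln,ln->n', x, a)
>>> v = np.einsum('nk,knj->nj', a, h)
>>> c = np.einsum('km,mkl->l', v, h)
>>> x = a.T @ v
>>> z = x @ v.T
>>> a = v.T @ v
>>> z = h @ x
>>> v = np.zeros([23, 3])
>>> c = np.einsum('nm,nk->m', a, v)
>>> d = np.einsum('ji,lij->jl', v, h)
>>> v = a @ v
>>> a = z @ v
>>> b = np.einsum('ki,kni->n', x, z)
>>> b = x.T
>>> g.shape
(7, 23, 2, 7)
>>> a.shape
(23, 3, 3)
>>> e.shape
(23,)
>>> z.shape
(23, 3, 23)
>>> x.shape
(23, 23)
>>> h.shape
(23, 3, 23)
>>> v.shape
(23, 3)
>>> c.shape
(23,)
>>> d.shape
(23, 23)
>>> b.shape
(23, 23)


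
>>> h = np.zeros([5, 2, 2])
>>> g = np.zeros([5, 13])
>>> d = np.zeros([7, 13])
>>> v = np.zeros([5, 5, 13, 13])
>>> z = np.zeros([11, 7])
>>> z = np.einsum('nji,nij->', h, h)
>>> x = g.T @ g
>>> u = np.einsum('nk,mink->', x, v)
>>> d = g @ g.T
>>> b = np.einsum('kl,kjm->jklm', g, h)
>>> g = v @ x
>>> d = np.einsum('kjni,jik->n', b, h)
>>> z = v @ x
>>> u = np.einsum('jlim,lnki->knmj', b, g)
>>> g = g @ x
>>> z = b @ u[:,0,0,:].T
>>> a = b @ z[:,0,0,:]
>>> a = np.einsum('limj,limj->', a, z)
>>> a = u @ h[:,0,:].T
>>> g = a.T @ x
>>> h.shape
(5, 2, 2)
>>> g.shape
(5, 2, 5, 13)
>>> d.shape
(13,)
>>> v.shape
(5, 5, 13, 13)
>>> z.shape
(2, 5, 13, 13)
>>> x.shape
(13, 13)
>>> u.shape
(13, 5, 2, 2)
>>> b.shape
(2, 5, 13, 2)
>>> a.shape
(13, 5, 2, 5)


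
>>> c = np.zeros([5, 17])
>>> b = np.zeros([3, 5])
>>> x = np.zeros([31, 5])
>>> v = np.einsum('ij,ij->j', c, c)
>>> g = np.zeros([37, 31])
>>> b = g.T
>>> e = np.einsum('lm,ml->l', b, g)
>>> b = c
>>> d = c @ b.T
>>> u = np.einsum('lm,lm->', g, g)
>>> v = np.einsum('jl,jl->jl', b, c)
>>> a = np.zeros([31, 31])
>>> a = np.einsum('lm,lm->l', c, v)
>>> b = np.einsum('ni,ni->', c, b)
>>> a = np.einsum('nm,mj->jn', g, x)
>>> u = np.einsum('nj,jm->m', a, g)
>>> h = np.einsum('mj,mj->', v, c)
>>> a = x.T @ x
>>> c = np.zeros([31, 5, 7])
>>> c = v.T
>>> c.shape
(17, 5)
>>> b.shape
()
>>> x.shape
(31, 5)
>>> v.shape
(5, 17)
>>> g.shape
(37, 31)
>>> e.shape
(31,)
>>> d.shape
(5, 5)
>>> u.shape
(31,)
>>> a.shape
(5, 5)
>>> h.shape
()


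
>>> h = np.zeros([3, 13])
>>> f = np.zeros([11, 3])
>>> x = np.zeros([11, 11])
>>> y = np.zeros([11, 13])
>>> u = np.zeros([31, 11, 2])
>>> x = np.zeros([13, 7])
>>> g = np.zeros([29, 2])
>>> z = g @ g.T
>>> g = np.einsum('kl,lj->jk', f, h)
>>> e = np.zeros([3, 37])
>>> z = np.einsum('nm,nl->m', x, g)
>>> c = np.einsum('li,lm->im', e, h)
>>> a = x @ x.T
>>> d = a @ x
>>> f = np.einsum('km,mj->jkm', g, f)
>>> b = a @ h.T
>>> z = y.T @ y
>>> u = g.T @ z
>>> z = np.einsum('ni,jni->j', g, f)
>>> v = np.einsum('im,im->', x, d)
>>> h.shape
(3, 13)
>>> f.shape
(3, 13, 11)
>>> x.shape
(13, 7)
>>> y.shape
(11, 13)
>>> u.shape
(11, 13)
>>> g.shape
(13, 11)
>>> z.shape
(3,)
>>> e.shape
(3, 37)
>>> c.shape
(37, 13)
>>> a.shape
(13, 13)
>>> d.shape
(13, 7)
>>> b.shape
(13, 3)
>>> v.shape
()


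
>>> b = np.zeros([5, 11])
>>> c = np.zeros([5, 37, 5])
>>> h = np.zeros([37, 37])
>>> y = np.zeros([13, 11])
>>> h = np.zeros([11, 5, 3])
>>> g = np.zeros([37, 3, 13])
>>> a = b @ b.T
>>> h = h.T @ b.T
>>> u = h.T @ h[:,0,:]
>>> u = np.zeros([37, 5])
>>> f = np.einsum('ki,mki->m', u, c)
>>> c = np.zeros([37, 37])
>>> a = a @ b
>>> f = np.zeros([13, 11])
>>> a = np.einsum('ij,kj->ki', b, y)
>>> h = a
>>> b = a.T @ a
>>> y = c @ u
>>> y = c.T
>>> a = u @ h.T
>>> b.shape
(5, 5)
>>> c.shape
(37, 37)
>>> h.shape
(13, 5)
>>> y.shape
(37, 37)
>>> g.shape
(37, 3, 13)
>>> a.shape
(37, 13)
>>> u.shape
(37, 5)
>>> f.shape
(13, 11)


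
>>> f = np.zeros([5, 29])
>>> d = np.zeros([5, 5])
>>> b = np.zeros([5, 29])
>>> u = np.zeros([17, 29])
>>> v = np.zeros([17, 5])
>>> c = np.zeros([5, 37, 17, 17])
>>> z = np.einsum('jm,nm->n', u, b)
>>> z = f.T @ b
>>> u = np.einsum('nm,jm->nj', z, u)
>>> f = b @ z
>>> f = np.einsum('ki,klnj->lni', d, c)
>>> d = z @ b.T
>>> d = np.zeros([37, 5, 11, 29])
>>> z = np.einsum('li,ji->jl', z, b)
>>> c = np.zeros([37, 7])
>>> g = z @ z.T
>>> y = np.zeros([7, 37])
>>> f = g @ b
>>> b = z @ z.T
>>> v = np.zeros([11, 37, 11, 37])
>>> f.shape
(5, 29)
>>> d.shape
(37, 5, 11, 29)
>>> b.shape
(5, 5)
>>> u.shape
(29, 17)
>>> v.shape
(11, 37, 11, 37)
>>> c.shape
(37, 7)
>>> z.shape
(5, 29)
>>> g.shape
(5, 5)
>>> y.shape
(7, 37)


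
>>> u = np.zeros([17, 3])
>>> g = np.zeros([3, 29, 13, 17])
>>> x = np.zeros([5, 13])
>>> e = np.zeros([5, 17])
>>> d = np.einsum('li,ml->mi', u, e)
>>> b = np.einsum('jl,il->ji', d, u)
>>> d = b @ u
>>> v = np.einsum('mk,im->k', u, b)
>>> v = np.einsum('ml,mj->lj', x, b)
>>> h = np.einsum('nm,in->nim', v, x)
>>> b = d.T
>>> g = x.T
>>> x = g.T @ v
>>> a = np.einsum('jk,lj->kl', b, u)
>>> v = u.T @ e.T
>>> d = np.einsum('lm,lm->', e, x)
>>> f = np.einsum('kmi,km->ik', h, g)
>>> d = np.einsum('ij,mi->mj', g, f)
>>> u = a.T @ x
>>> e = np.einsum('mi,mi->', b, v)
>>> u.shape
(17, 17)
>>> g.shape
(13, 5)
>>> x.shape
(5, 17)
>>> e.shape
()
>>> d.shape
(17, 5)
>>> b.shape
(3, 5)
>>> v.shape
(3, 5)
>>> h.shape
(13, 5, 17)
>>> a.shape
(5, 17)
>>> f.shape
(17, 13)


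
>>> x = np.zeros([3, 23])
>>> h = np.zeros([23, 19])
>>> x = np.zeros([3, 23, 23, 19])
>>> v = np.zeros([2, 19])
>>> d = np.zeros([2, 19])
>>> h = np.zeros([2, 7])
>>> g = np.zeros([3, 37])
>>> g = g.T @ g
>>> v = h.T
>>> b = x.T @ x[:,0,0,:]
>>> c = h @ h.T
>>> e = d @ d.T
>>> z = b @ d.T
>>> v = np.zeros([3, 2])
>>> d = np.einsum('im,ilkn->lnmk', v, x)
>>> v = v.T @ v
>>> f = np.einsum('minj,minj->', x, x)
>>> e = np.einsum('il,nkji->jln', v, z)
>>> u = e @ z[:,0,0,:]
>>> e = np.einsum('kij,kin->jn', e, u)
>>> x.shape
(3, 23, 23, 19)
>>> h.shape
(2, 7)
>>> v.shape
(2, 2)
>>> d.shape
(23, 19, 2, 23)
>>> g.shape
(37, 37)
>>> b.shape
(19, 23, 23, 19)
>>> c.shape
(2, 2)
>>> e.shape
(19, 2)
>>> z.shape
(19, 23, 23, 2)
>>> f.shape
()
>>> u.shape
(23, 2, 2)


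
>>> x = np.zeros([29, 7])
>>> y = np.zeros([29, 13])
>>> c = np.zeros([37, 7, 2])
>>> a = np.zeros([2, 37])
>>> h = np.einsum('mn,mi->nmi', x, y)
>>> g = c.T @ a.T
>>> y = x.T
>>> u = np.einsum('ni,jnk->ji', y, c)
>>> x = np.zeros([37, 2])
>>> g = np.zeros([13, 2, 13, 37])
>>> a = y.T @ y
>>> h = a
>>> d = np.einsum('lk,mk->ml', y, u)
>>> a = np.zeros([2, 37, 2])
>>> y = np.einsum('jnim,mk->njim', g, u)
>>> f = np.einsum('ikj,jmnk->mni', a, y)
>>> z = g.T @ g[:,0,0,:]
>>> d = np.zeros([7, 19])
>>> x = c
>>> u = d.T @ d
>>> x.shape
(37, 7, 2)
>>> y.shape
(2, 13, 13, 37)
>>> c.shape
(37, 7, 2)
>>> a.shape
(2, 37, 2)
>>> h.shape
(29, 29)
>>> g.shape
(13, 2, 13, 37)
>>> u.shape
(19, 19)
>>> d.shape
(7, 19)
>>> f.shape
(13, 13, 2)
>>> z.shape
(37, 13, 2, 37)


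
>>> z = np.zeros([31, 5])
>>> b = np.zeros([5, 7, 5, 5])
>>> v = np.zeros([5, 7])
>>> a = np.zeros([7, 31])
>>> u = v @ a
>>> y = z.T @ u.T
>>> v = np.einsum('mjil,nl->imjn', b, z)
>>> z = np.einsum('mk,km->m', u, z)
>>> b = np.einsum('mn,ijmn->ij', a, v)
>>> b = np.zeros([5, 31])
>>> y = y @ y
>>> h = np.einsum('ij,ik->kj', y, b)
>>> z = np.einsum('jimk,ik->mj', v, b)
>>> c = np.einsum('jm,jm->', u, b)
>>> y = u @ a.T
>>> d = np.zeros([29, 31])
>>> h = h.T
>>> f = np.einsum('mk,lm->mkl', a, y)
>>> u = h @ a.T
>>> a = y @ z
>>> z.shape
(7, 5)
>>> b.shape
(5, 31)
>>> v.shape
(5, 5, 7, 31)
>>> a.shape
(5, 5)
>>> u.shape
(5, 7)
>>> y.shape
(5, 7)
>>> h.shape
(5, 31)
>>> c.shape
()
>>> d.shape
(29, 31)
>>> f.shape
(7, 31, 5)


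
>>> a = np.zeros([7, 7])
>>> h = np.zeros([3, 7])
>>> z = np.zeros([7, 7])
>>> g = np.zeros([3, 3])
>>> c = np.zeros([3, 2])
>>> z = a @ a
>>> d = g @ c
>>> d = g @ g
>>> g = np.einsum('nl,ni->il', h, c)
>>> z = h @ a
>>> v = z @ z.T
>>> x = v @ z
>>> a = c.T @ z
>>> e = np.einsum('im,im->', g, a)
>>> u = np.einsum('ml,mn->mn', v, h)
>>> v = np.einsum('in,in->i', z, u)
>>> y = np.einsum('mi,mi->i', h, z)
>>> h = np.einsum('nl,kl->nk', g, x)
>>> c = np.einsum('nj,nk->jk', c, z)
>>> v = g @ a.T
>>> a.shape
(2, 7)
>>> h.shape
(2, 3)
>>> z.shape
(3, 7)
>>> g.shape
(2, 7)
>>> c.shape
(2, 7)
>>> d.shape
(3, 3)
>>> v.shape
(2, 2)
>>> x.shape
(3, 7)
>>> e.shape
()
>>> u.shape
(3, 7)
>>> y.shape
(7,)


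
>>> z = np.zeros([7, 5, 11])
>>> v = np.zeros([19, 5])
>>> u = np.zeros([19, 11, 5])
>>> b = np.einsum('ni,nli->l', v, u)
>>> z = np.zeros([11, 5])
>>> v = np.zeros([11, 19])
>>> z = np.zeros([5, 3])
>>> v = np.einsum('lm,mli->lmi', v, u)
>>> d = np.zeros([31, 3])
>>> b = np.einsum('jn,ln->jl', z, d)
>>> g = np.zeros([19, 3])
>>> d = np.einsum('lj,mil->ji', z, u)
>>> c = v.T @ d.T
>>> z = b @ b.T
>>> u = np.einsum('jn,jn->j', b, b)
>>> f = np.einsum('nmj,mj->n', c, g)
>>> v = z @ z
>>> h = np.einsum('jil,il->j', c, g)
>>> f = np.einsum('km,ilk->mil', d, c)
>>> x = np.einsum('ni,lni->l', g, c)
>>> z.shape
(5, 5)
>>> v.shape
(5, 5)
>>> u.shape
(5,)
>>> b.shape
(5, 31)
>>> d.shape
(3, 11)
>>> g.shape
(19, 3)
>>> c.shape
(5, 19, 3)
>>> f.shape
(11, 5, 19)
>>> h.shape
(5,)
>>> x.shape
(5,)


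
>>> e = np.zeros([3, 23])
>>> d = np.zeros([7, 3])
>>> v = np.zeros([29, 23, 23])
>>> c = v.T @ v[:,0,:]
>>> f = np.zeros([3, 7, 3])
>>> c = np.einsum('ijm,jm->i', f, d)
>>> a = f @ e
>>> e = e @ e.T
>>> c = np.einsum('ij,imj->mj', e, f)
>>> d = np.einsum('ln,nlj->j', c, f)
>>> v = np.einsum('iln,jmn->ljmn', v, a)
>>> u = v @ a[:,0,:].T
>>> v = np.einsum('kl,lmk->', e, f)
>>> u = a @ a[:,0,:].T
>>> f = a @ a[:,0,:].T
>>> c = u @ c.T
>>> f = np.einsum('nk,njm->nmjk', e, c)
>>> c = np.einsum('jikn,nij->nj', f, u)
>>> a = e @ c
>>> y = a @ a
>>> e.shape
(3, 3)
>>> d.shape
(3,)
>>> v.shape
()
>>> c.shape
(3, 3)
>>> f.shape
(3, 7, 7, 3)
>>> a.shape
(3, 3)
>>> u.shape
(3, 7, 3)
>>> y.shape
(3, 3)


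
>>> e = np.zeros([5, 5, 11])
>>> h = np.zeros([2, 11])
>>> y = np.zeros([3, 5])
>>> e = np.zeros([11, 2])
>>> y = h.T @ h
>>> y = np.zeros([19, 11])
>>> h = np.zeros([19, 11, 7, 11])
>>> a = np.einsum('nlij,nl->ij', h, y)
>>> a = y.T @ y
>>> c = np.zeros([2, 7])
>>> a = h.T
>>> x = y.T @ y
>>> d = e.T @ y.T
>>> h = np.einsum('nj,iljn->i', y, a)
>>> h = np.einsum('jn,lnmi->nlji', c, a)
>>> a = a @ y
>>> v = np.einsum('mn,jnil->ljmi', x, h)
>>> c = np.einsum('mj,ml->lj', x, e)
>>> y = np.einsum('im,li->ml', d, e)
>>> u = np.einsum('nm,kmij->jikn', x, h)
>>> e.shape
(11, 2)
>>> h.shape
(7, 11, 2, 19)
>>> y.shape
(19, 11)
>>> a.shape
(11, 7, 11, 11)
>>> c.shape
(2, 11)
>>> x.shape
(11, 11)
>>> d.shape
(2, 19)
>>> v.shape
(19, 7, 11, 2)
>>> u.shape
(19, 2, 7, 11)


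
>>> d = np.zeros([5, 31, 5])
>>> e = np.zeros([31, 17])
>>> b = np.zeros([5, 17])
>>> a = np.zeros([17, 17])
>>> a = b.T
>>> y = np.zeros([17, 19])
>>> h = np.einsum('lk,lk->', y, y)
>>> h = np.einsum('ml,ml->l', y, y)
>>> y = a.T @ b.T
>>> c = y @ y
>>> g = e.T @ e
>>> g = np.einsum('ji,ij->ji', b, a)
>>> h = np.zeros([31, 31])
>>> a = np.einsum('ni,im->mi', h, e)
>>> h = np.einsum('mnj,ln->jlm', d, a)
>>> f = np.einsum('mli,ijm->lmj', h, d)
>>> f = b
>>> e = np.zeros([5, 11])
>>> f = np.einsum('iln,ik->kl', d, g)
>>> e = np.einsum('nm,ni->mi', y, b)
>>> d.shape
(5, 31, 5)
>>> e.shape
(5, 17)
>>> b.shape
(5, 17)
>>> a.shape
(17, 31)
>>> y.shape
(5, 5)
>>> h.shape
(5, 17, 5)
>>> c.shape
(5, 5)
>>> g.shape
(5, 17)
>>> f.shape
(17, 31)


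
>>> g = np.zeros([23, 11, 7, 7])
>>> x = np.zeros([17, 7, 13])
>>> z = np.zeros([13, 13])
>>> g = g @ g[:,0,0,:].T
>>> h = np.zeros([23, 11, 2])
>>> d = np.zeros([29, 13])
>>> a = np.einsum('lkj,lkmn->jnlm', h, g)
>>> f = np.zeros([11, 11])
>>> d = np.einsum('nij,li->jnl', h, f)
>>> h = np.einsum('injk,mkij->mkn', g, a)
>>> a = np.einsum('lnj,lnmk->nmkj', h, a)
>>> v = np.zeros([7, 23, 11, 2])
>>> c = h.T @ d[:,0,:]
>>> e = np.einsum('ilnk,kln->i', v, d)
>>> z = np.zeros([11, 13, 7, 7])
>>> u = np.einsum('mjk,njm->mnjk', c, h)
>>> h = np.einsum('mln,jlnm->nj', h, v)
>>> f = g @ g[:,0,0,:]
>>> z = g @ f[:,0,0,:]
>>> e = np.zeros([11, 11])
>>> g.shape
(23, 11, 7, 23)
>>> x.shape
(17, 7, 13)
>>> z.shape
(23, 11, 7, 23)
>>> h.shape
(11, 7)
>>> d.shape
(2, 23, 11)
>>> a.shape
(23, 23, 7, 11)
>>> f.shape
(23, 11, 7, 23)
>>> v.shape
(7, 23, 11, 2)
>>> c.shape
(11, 23, 11)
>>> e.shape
(11, 11)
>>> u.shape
(11, 2, 23, 11)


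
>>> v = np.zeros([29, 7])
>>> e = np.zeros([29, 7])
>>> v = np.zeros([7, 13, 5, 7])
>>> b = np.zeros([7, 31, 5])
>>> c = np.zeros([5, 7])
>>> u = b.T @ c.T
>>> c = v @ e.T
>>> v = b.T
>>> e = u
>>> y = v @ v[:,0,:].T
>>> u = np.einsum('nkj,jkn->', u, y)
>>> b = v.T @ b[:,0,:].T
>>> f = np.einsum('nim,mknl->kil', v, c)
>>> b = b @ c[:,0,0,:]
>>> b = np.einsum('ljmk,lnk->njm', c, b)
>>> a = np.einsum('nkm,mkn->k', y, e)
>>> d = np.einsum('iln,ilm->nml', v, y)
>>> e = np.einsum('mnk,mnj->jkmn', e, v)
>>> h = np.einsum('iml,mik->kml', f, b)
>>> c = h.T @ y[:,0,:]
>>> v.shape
(5, 31, 7)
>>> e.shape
(7, 5, 5, 31)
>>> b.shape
(31, 13, 5)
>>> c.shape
(29, 31, 5)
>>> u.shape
()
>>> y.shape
(5, 31, 5)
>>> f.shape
(13, 31, 29)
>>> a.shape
(31,)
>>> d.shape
(7, 5, 31)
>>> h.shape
(5, 31, 29)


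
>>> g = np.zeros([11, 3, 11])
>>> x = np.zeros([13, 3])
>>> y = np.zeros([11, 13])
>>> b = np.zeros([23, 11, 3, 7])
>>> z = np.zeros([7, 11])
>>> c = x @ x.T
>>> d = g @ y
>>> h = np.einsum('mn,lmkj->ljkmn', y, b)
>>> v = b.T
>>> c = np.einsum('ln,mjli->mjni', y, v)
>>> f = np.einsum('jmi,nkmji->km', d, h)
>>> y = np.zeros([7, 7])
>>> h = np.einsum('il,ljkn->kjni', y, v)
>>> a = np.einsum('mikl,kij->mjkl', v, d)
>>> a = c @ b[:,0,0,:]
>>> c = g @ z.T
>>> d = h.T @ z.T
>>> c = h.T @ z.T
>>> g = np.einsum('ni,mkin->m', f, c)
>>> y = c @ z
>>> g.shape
(7,)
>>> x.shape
(13, 3)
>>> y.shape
(7, 23, 3, 11)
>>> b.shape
(23, 11, 3, 7)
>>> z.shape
(7, 11)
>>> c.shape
(7, 23, 3, 7)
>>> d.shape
(7, 23, 3, 7)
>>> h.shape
(11, 3, 23, 7)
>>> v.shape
(7, 3, 11, 23)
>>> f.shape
(7, 3)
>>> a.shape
(7, 3, 13, 7)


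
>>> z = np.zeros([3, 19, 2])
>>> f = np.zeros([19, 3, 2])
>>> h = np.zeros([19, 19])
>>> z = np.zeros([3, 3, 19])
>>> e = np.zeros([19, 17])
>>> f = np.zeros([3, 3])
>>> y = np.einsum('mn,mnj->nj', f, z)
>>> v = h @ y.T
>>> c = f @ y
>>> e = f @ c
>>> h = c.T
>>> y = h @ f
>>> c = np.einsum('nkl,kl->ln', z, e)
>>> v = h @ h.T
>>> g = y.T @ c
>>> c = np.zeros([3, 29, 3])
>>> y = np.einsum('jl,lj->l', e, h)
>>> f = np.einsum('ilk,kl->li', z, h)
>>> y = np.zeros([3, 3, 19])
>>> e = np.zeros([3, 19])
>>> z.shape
(3, 3, 19)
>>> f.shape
(3, 3)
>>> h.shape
(19, 3)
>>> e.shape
(3, 19)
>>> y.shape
(3, 3, 19)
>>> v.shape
(19, 19)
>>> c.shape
(3, 29, 3)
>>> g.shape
(3, 3)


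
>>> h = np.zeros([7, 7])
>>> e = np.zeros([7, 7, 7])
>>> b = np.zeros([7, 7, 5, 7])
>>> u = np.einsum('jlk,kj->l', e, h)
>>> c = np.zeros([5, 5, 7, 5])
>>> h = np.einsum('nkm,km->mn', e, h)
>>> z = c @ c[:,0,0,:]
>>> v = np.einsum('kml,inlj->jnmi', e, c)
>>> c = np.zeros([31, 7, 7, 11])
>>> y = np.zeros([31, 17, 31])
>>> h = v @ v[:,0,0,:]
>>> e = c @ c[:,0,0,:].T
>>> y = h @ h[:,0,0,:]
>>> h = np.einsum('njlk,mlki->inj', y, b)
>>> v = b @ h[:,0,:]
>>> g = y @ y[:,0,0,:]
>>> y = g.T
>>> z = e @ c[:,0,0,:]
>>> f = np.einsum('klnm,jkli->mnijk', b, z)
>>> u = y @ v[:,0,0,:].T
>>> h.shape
(7, 5, 5)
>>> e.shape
(31, 7, 7, 31)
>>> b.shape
(7, 7, 5, 7)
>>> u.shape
(5, 7, 5, 7)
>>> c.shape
(31, 7, 7, 11)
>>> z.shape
(31, 7, 7, 11)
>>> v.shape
(7, 7, 5, 5)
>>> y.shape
(5, 7, 5, 5)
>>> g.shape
(5, 5, 7, 5)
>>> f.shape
(7, 5, 11, 31, 7)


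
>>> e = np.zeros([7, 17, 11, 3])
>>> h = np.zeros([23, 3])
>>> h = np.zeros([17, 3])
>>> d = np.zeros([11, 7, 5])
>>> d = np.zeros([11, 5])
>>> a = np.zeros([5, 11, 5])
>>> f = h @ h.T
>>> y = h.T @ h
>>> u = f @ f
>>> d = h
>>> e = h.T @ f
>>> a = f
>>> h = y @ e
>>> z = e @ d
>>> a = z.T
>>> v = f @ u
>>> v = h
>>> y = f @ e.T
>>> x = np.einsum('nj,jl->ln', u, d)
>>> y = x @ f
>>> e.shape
(3, 17)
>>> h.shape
(3, 17)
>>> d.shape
(17, 3)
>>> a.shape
(3, 3)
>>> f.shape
(17, 17)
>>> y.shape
(3, 17)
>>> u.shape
(17, 17)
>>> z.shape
(3, 3)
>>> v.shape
(3, 17)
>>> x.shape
(3, 17)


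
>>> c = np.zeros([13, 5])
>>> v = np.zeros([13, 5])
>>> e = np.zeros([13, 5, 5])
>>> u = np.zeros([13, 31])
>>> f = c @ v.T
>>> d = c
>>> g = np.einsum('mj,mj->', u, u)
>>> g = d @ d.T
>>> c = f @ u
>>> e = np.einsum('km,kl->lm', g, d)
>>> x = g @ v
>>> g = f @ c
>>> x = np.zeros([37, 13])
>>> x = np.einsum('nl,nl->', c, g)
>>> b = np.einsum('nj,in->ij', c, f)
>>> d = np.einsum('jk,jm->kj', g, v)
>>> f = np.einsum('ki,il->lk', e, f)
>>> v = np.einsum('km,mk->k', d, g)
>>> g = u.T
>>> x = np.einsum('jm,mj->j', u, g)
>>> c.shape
(13, 31)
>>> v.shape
(31,)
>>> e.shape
(5, 13)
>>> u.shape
(13, 31)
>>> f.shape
(13, 5)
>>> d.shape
(31, 13)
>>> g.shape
(31, 13)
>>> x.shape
(13,)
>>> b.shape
(13, 31)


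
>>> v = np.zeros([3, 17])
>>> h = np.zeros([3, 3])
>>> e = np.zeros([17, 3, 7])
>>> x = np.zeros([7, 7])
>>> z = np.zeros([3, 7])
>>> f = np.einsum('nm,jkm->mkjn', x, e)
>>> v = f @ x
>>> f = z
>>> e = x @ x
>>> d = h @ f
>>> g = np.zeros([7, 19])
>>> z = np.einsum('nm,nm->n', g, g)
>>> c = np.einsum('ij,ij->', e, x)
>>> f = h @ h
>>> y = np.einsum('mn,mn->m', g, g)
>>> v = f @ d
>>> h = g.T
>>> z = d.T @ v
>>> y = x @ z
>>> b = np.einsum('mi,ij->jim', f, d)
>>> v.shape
(3, 7)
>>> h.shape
(19, 7)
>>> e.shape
(7, 7)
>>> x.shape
(7, 7)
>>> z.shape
(7, 7)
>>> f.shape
(3, 3)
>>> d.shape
(3, 7)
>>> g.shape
(7, 19)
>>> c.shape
()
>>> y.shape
(7, 7)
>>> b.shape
(7, 3, 3)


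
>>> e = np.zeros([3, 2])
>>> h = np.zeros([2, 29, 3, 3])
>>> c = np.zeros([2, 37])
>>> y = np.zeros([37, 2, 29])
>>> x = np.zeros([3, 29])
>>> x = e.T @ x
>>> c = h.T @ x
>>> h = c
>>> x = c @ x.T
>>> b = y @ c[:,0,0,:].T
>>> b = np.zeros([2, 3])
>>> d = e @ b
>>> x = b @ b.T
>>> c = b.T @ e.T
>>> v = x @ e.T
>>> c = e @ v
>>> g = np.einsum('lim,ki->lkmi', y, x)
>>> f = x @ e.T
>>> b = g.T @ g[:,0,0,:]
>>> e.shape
(3, 2)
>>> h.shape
(3, 3, 29, 29)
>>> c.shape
(3, 3)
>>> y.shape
(37, 2, 29)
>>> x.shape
(2, 2)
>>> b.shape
(2, 29, 2, 2)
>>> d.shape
(3, 3)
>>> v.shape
(2, 3)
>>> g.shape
(37, 2, 29, 2)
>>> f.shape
(2, 3)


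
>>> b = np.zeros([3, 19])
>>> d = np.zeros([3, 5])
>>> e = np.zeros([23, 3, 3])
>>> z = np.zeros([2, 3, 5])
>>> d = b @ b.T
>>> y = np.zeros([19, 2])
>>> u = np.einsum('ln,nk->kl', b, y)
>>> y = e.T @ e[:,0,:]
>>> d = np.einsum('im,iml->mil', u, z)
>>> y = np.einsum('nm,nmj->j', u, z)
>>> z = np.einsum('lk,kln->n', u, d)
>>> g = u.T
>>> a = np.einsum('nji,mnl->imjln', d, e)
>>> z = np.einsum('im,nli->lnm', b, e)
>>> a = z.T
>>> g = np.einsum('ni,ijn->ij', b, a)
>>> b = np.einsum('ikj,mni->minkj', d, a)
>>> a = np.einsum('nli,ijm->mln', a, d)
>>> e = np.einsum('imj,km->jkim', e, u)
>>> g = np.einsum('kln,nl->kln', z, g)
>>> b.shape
(19, 3, 23, 2, 5)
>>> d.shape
(3, 2, 5)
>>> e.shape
(3, 2, 23, 3)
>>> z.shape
(3, 23, 19)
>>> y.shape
(5,)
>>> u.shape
(2, 3)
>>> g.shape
(3, 23, 19)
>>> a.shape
(5, 23, 19)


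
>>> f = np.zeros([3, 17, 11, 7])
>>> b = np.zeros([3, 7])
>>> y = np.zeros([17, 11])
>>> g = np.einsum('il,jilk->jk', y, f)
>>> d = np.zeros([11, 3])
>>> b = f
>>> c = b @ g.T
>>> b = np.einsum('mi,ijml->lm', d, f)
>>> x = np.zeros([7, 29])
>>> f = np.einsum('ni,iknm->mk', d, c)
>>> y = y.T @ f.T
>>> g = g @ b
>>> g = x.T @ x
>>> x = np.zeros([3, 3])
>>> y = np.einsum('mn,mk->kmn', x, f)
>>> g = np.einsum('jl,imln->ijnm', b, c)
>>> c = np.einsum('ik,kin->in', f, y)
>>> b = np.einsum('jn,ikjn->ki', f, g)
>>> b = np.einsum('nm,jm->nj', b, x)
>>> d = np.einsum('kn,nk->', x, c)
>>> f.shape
(3, 17)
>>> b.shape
(7, 3)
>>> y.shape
(17, 3, 3)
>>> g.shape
(3, 7, 3, 17)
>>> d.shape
()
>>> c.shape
(3, 3)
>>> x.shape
(3, 3)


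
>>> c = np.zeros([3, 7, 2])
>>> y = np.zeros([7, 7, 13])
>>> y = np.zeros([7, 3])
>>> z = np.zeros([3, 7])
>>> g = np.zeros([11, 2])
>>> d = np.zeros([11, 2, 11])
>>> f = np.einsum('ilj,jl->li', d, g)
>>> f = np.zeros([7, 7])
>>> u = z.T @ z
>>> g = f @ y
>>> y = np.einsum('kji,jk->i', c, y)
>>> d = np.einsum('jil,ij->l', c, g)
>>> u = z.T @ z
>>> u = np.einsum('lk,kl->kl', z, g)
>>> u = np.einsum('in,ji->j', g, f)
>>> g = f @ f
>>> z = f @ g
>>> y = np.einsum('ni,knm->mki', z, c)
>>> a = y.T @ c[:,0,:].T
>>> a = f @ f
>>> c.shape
(3, 7, 2)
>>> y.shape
(2, 3, 7)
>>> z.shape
(7, 7)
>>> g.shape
(7, 7)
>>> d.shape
(2,)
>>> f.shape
(7, 7)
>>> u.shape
(7,)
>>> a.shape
(7, 7)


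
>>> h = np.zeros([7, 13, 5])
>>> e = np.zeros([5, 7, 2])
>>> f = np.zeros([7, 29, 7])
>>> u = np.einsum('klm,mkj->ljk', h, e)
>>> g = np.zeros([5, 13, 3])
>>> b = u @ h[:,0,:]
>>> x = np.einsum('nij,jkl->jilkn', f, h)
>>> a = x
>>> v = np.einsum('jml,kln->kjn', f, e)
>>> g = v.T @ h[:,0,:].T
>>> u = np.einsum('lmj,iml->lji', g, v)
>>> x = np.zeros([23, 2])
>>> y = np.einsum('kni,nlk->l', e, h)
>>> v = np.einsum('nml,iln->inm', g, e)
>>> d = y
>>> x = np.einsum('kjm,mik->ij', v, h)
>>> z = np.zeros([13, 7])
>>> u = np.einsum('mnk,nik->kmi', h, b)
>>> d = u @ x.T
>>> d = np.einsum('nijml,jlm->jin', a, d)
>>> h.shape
(7, 13, 5)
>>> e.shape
(5, 7, 2)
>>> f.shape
(7, 29, 7)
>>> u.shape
(5, 7, 2)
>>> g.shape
(2, 7, 7)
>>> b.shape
(13, 2, 5)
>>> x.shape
(13, 2)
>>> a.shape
(7, 29, 5, 13, 7)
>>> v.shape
(5, 2, 7)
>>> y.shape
(13,)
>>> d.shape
(5, 29, 7)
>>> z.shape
(13, 7)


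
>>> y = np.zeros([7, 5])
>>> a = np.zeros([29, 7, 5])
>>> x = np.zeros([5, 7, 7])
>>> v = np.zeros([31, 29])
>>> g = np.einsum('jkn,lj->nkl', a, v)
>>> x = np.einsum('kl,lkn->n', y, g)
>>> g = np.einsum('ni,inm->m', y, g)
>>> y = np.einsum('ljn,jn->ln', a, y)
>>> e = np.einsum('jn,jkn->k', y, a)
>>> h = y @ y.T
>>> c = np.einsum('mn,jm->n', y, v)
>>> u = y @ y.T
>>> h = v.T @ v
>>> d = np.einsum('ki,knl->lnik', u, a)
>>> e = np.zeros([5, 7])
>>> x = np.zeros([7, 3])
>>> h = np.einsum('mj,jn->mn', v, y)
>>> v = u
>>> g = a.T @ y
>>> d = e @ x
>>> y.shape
(29, 5)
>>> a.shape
(29, 7, 5)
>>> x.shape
(7, 3)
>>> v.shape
(29, 29)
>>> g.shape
(5, 7, 5)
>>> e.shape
(5, 7)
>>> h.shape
(31, 5)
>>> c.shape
(5,)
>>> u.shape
(29, 29)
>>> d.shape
(5, 3)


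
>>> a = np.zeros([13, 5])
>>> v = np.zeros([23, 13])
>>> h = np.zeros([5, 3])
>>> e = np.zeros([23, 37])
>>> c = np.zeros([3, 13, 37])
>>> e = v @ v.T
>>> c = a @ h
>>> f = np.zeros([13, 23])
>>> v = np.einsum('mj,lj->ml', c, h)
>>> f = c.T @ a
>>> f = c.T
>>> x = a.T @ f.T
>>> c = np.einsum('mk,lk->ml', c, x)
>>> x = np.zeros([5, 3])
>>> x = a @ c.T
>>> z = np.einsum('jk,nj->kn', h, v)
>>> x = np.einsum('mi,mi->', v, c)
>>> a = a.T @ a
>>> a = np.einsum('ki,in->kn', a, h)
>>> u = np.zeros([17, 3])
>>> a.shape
(5, 3)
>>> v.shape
(13, 5)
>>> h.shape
(5, 3)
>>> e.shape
(23, 23)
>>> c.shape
(13, 5)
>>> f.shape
(3, 13)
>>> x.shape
()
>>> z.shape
(3, 13)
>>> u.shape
(17, 3)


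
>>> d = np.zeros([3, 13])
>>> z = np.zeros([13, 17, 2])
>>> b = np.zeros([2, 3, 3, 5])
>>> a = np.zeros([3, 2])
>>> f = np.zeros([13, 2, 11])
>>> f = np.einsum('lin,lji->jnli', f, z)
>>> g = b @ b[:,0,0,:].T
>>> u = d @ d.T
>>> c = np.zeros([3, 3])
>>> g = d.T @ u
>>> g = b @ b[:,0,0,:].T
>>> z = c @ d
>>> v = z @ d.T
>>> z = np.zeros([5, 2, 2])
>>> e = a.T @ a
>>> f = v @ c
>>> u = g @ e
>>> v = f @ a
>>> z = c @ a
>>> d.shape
(3, 13)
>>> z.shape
(3, 2)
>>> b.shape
(2, 3, 3, 5)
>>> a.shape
(3, 2)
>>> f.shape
(3, 3)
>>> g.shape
(2, 3, 3, 2)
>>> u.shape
(2, 3, 3, 2)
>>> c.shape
(3, 3)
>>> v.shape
(3, 2)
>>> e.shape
(2, 2)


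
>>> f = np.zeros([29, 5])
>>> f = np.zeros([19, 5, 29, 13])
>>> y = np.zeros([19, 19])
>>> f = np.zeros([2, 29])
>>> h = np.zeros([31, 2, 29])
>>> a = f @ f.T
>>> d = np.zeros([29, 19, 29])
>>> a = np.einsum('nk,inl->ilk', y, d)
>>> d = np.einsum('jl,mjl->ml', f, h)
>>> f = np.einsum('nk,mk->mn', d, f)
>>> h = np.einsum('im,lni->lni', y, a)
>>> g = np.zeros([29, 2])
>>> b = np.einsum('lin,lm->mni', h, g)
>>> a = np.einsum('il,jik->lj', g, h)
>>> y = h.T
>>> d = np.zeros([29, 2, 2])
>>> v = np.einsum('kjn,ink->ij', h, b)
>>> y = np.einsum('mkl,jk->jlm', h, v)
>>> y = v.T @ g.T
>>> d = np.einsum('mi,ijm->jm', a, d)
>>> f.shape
(2, 31)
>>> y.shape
(29, 29)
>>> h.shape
(29, 29, 19)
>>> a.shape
(2, 29)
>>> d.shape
(2, 2)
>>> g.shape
(29, 2)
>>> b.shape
(2, 19, 29)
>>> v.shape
(2, 29)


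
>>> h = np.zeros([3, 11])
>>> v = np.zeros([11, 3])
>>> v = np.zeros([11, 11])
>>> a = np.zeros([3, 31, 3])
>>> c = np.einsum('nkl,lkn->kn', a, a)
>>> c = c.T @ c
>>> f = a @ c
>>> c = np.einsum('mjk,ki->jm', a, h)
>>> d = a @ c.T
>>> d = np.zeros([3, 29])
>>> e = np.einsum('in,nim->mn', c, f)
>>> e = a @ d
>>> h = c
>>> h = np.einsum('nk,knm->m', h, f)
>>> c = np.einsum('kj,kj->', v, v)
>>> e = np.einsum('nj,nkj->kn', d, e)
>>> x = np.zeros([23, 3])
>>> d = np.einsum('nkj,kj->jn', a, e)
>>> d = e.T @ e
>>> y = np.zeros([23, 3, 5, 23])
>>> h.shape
(3,)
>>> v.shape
(11, 11)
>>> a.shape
(3, 31, 3)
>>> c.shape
()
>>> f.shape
(3, 31, 3)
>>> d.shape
(3, 3)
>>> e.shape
(31, 3)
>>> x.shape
(23, 3)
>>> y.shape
(23, 3, 5, 23)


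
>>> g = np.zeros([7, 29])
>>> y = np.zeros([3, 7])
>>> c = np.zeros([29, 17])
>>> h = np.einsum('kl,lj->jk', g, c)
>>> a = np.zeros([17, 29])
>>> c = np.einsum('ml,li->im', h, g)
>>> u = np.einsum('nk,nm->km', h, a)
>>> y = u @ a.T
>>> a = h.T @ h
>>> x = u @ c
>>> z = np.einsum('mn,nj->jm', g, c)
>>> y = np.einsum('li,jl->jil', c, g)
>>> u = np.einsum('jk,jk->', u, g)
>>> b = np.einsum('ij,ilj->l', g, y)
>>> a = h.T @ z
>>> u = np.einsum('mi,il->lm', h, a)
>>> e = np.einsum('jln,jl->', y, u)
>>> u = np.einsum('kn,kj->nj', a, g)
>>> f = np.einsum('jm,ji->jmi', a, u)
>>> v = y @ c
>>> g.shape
(7, 29)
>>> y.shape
(7, 17, 29)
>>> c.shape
(29, 17)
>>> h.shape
(17, 7)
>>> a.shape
(7, 7)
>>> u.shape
(7, 29)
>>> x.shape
(7, 17)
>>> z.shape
(17, 7)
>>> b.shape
(17,)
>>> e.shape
()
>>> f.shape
(7, 7, 29)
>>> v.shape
(7, 17, 17)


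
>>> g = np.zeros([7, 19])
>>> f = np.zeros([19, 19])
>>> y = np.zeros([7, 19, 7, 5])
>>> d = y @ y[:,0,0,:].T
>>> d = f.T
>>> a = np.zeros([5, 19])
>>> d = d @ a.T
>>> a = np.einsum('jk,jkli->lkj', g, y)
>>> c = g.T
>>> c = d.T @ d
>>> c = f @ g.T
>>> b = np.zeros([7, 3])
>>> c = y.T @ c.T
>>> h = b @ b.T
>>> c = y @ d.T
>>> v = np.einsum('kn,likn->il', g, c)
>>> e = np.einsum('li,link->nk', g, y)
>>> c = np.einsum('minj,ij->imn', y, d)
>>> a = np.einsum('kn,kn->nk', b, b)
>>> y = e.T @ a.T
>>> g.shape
(7, 19)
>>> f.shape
(19, 19)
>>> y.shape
(5, 3)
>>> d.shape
(19, 5)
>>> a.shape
(3, 7)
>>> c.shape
(19, 7, 7)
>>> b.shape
(7, 3)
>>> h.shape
(7, 7)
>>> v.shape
(19, 7)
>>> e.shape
(7, 5)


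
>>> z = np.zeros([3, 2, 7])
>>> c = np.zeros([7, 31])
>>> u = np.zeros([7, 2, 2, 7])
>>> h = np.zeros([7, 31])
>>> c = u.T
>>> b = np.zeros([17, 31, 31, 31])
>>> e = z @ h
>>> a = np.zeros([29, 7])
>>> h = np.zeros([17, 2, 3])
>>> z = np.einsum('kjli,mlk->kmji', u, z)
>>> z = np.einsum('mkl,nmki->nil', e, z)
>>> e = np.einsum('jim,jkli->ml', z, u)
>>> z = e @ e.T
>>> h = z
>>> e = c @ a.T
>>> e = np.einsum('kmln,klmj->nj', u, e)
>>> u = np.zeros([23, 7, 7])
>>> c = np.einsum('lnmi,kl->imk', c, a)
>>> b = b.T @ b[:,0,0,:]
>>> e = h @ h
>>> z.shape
(31, 31)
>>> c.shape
(7, 2, 29)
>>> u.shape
(23, 7, 7)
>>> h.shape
(31, 31)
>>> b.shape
(31, 31, 31, 31)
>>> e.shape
(31, 31)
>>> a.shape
(29, 7)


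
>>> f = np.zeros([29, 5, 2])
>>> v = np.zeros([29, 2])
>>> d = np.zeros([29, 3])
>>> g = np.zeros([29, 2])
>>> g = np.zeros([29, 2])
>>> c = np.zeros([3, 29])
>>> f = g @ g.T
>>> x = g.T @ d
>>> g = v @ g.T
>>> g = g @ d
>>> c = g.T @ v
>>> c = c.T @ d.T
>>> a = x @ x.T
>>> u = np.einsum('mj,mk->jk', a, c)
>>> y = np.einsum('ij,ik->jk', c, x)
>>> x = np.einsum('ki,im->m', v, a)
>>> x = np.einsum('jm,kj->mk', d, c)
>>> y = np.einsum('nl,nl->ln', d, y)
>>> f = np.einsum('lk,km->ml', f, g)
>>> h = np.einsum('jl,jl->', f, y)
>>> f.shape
(3, 29)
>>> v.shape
(29, 2)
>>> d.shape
(29, 3)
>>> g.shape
(29, 3)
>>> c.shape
(2, 29)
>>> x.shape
(3, 2)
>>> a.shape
(2, 2)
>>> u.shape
(2, 29)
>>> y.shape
(3, 29)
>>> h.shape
()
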